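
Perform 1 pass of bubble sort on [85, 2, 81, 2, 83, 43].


Initial: [85, 2, 81, 2, 83, 43]
Pass 1: [2, 81, 2, 83, 43, 85] (5 swaps)

After 1 pass: [2, 81, 2, 83, 43, 85]


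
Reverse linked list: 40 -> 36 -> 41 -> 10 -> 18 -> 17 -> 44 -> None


Step 1: curr=40, set curr.next=prev(None) | reversed so far: 40
Step 2: curr=36, set curr.next=prev(40) | reversed so far: 36 -> 40
Step 3: curr=41, set curr.next=prev(36) | reversed so far: 41 -> 36 -> 40
Step 4: curr=10, set curr.next=prev(41) | reversed so far: 10 -> 41 -> 36 -> 40
Step 5: curr=18, set curr.next=prev(10) | reversed so far: 18 -> 10 -> 41 -> 36 -> 40
Step 6: curr=17, set curr.next=prev(18) | reversed so far: 17 -> 18 -> 10 -> 41 -> 36 -> 40
Step 7: curr=44, set curr.next=prev(17) | reversed so far: 44 -> 17 -> 18 -> 10 -> 41 -> 36 -> 40

44 -> 17 -> 18 -> 10 -> 41 -> 36 -> 40 -> None


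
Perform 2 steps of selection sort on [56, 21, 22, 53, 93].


Initial: [56, 21, 22, 53, 93]
Step 1: min=21 at 1
  Swap: [21, 56, 22, 53, 93]
Step 2: min=22 at 2
  Swap: [21, 22, 56, 53, 93]

After 2 steps: [21, 22, 56, 53, 93]


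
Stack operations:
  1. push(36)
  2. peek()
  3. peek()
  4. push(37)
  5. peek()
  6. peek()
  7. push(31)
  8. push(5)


push(36) -> [36]
peek()->36
peek()->36
push(37) -> [36, 37]
peek()->37
peek()->37
push(31) -> [36, 37, 31]
push(5) -> [36, 37, 31, 5]

Final stack: [36, 37, 31, 5]


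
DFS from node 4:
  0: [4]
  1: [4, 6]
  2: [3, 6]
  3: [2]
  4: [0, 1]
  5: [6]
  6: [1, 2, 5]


Visit 4, push [1, 0]
Visit 0, push []
Visit 1, push [6]
Visit 6, push [5, 2]
Visit 2, push [3]
Visit 3, push []
Visit 5, push []

DFS order: [4, 0, 1, 6, 2, 3, 5]


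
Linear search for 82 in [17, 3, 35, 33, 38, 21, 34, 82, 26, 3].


i=0: 17!=82
i=1: 3!=82
i=2: 35!=82
i=3: 33!=82
i=4: 38!=82
i=5: 21!=82
i=6: 34!=82
i=7: 82==82 found!

Found at 7, 8 comps


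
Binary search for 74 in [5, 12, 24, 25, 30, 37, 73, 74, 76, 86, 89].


Step 1: lo=0, hi=10, mid=5, val=37
Step 2: lo=6, hi=10, mid=8, val=76
Step 3: lo=6, hi=7, mid=6, val=73
Step 4: lo=7, hi=7, mid=7, val=74

Found at index 7


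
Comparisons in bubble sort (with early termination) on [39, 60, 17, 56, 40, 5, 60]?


Algorithm: bubble sort (with early termination)
Input: [39, 60, 17, 56, 40, 5, 60]
Sorted: [5, 17, 39, 40, 56, 60, 60]

21


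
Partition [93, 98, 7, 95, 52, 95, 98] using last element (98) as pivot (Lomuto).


Pivot: 98
  93 <= 98: advance i (no swap)
  98 <= 98: advance i (no swap)
  7 <= 98: advance i (no swap)
  95 <= 98: advance i (no swap)
  52 <= 98: advance i (no swap)
  95 <= 98: advance i (no swap)
Place pivot at 6: [93, 98, 7, 95, 52, 95, 98]

Partitioned: [93, 98, 7, 95, 52, 95, 98]


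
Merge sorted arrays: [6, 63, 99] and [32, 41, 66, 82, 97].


Take 6 from A
Take 32 from B
Take 41 from B
Take 63 from A
Take 66 from B
Take 82 from B
Take 97 from B

Merged: [6, 32, 41, 63, 66, 82, 97, 99]


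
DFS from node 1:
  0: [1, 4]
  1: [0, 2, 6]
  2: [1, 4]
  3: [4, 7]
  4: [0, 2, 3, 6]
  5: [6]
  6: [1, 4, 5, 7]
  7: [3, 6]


Visit 1, push [6, 2, 0]
Visit 0, push [4]
Visit 4, push [6, 3, 2]
Visit 2, push []
Visit 3, push [7]
Visit 7, push [6]
Visit 6, push [5]
Visit 5, push []

DFS order: [1, 0, 4, 2, 3, 7, 6, 5]


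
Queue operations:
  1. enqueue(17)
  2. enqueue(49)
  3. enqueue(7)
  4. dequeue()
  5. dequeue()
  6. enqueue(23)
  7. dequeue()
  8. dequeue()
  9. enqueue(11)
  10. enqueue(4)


enqueue(17) -> [17]
enqueue(49) -> [17, 49]
enqueue(7) -> [17, 49, 7]
dequeue()->17, [49, 7]
dequeue()->49, [7]
enqueue(23) -> [7, 23]
dequeue()->7, [23]
dequeue()->23, []
enqueue(11) -> [11]
enqueue(4) -> [11, 4]

Final queue: [11, 4]


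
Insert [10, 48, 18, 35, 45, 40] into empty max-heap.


Insert 10: [10]
Insert 48: [48, 10]
Insert 18: [48, 10, 18]
Insert 35: [48, 35, 18, 10]
Insert 45: [48, 45, 18, 10, 35]
Insert 40: [48, 45, 40, 10, 35, 18]

Final heap: [48, 45, 40, 10, 35, 18]


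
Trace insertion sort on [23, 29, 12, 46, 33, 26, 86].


Initial: [23, 29, 12, 46, 33, 26, 86]
Insert 29: [23, 29, 12, 46, 33, 26, 86]
Insert 12: [12, 23, 29, 46, 33, 26, 86]
Insert 46: [12, 23, 29, 46, 33, 26, 86]
Insert 33: [12, 23, 29, 33, 46, 26, 86]
Insert 26: [12, 23, 26, 29, 33, 46, 86]
Insert 86: [12, 23, 26, 29, 33, 46, 86]

Sorted: [12, 23, 26, 29, 33, 46, 86]


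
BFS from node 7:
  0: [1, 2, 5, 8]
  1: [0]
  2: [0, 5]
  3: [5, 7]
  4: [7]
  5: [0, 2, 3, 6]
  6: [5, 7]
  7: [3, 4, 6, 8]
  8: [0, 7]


Visit 7, enqueue [3, 4, 6, 8]
Visit 3, enqueue [5]
Visit 4, enqueue []
Visit 6, enqueue []
Visit 8, enqueue [0]
Visit 5, enqueue [2]
Visit 0, enqueue [1]
Visit 2, enqueue []
Visit 1, enqueue []

BFS order: [7, 3, 4, 6, 8, 5, 0, 2, 1]


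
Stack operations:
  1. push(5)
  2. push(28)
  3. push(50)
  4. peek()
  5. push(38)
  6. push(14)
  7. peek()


push(5) -> [5]
push(28) -> [5, 28]
push(50) -> [5, 28, 50]
peek()->50
push(38) -> [5, 28, 50, 38]
push(14) -> [5, 28, 50, 38, 14]
peek()->14

Final stack: [5, 28, 50, 38, 14]


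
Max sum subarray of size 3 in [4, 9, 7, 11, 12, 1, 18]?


[0:3]: 20
[1:4]: 27
[2:5]: 30
[3:6]: 24
[4:7]: 31

Max: 31 at [4:7]


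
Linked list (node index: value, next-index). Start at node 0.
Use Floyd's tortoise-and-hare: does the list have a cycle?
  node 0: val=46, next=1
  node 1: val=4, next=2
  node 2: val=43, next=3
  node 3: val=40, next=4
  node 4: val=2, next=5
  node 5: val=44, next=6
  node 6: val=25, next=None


Floyd's tortoise (slow, +1) and hare (fast, +2):
  init: slow=0, fast=0
  step 1: slow=1, fast=2
  step 2: slow=2, fast=4
  step 3: slow=3, fast=6
  step 4: fast -> None, no cycle

Cycle: no


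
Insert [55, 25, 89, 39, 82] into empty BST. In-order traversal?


Insert 55: root
Insert 25: L from 55
Insert 89: R from 55
Insert 39: L from 55 -> R from 25
Insert 82: R from 55 -> L from 89

In-order: [25, 39, 55, 82, 89]


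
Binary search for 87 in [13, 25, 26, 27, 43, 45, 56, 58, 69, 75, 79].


Step 1: lo=0, hi=10, mid=5, val=45
Step 2: lo=6, hi=10, mid=8, val=69
Step 3: lo=9, hi=10, mid=9, val=75
Step 4: lo=10, hi=10, mid=10, val=79

Not found


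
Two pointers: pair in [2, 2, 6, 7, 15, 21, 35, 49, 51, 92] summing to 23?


lo=0(2)+hi=9(92)=94
lo=0(2)+hi=8(51)=53
lo=0(2)+hi=7(49)=51
lo=0(2)+hi=6(35)=37
lo=0(2)+hi=5(21)=23

Yes: 2+21=23


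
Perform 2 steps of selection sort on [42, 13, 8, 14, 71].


Initial: [42, 13, 8, 14, 71]
Step 1: min=8 at 2
  Swap: [8, 13, 42, 14, 71]
Step 2: min=13 at 1
  Swap: [8, 13, 42, 14, 71]

After 2 steps: [8, 13, 42, 14, 71]


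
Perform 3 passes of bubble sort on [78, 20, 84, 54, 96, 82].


Initial: [78, 20, 84, 54, 96, 82]
Pass 1: [20, 78, 54, 84, 82, 96] (3 swaps)
Pass 2: [20, 54, 78, 82, 84, 96] (2 swaps)
Pass 3: [20, 54, 78, 82, 84, 96] (0 swaps)

After 3 passes: [20, 54, 78, 82, 84, 96]


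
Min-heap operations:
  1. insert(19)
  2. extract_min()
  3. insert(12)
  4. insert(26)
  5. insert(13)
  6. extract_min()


insert(19) -> [19]
extract_min()->19, []
insert(12) -> [12]
insert(26) -> [12, 26]
insert(13) -> [12, 26, 13]
extract_min()->12, [13, 26]

Final heap: [13, 26]


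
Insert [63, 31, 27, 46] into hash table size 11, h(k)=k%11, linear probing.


Insert 63: h=8 -> slot 8
Insert 31: h=9 -> slot 9
Insert 27: h=5 -> slot 5
Insert 46: h=2 -> slot 2

Table: [None, None, 46, None, None, 27, None, None, 63, 31, None]


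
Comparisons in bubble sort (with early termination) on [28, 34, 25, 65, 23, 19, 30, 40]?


Algorithm: bubble sort (with early termination)
Input: [28, 34, 25, 65, 23, 19, 30, 40]
Sorted: [19, 23, 25, 28, 30, 34, 40, 65]

27


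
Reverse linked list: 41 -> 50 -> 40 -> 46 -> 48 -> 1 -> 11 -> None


Step 1: curr=41, set curr.next=prev(None) | reversed so far: 41
Step 2: curr=50, set curr.next=prev(41) | reversed so far: 50 -> 41
Step 3: curr=40, set curr.next=prev(50) | reversed so far: 40 -> 50 -> 41
Step 4: curr=46, set curr.next=prev(40) | reversed so far: 46 -> 40 -> 50 -> 41
Step 5: curr=48, set curr.next=prev(46) | reversed so far: 48 -> 46 -> 40 -> 50 -> 41
Step 6: curr=1, set curr.next=prev(48) | reversed so far: 1 -> 48 -> 46 -> 40 -> 50 -> 41
Step 7: curr=11, set curr.next=prev(1) | reversed so far: 11 -> 1 -> 48 -> 46 -> 40 -> 50 -> 41

11 -> 1 -> 48 -> 46 -> 40 -> 50 -> 41 -> None


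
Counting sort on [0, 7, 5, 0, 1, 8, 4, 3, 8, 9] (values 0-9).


Input: [0, 7, 5, 0, 1, 8, 4, 3, 8, 9]
Counts: [2, 1, 0, 1, 1, 1, 0, 1, 2, 1]

Sorted: [0, 0, 1, 3, 4, 5, 7, 8, 8, 9]


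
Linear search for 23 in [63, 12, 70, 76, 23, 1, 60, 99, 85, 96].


i=0: 63!=23
i=1: 12!=23
i=2: 70!=23
i=3: 76!=23
i=4: 23==23 found!

Found at 4, 5 comps


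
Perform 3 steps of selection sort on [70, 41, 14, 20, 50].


Initial: [70, 41, 14, 20, 50]
Step 1: min=14 at 2
  Swap: [14, 41, 70, 20, 50]
Step 2: min=20 at 3
  Swap: [14, 20, 70, 41, 50]
Step 3: min=41 at 3
  Swap: [14, 20, 41, 70, 50]

After 3 steps: [14, 20, 41, 70, 50]


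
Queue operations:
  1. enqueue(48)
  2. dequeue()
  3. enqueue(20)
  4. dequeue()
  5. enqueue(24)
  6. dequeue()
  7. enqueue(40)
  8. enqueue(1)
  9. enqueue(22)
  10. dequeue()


enqueue(48) -> [48]
dequeue()->48, []
enqueue(20) -> [20]
dequeue()->20, []
enqueue(24) -> [24]
dequeue()->24, []
enqueue(40) -> [40]
enqueue(1) -> [40, 1]
enqueue(22) -> [40, 1, 22]
dequeue()->40, [1, 22]

Final queue: [1, 22]


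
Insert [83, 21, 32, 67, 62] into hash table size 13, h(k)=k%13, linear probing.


Insert 83: h=5 -> slot 5
Insert 21: h=8 -> slot 8
Insert 32: h=6 -> slot 6
Insert 67: h=2 -> slot 2
Insert 62: h=10 -> slot 10

Table: [None, None, 67, None, None, 83, 32, None, 21, None, 62, None, None]


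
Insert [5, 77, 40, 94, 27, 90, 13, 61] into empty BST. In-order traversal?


Insert 5: root
Insert 77: R from 5
Insert 40: R from 5 -> L from 77
Insert 94: R from 5 -> R from 77
Insert 27: R from 5 -> L from 77 -> L from 40
Insert 90: R from 5 -> R from 77 -> L from 94
Insert 13: R from 5 -> L from 77 -> L from 40 -> L from 27
Insert 61: R from 5 -> L from 77 -> R from 40

In-order: [5, 13, 27, 40, 61, 77, 90, 94]


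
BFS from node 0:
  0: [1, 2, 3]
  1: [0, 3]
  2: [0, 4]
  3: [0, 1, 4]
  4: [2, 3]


Visit 0, enqueue [1, 2, 3]
Visit 1, enqueue []
Visit 2, enqueue [4]
Visit 3, enqueue []
Visit 4, enqueue []

BFS order: [0, 1, 2, 3, 4]


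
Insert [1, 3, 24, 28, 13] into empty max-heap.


Insert 1: [1]
Insert 3: [3, 1]
Insert 24: [24, 1, 3]
Insert 28: [28, 24, 3, 1]
Insert 13: [28, 24, 3, 1, 13]

Final heap: [28, 24, 3, 1, 13]


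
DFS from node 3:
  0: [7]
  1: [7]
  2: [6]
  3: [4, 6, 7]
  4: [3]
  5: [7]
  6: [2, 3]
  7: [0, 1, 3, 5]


Visit 3, push [7, 6, 4]
Visit 4, push []
Visit 6, push [2]
Visit 2, push []
Visit 7, push [5, 1, 0]
Visit 0, push []
Visit 1, push []
Visit 5, push []

DFS order: [3, 4, 6, 2, 7, 0, 1, 5]


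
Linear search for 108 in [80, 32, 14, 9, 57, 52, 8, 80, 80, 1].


i=0: 80!=108
i=1: 32!=108
i=2: 14!=108
i=3: 9!=108
i=4: 57!=108
i=5: 52!=108
i=6: 8!=108
i=7: 80!=108
i=8: 80!=108
i=9: 1!=108

Not found, 10 comps


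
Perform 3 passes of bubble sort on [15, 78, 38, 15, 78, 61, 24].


Initial: [15, 78, 38, 15, 78, 61, 24]
Pass 1: [15, 38, 15, 78, 61, 24, 78] (4 swaps)
Pass 2: [15, 15, 38, 61, 24, 78, 78] (3 swaps)
Pass 3: [15, 15, 38, 24, 61, 78, 78] (1 swaps)

After 3 passes: [15, 15, 38, 24, 61, 78, 78]


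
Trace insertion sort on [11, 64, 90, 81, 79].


Initial: [11, 64, 90, 81, 79]
Insert 64: [11, 64, 90, 81, 79]
Insert 90: [11, 64, 90, 81, 79]
Insert 81: [11, 64, 81, 90, 79]
Insert 79: [11, 64, 79, 81, 90]

Sorted: [11, 64, 79, 81, 90]


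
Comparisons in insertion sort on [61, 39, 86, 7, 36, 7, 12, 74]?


Algorithm: insertion sort
Input: [61, 39, 86, 7, 36, 7, 12, 74]
Sorted: [7, 7, 12, 36, 39, 61, 74, 86]

21


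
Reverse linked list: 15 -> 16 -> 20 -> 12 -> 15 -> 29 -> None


Step 1: curr=15, set curr.next=prev(None) | reversed so far: 15
Step 2: curr=16, set curr.next=prev(15) | reversed so far: 16 -> 15
Step 3: curr=20, set curr.next=prev(16) | reversed so far: 20 -> 16 -> 15
Step 4: curr=12, set curr.next=prev(20) | reversed so far: 12 -> 20 -> 16 -> 15
Step 5: curr=15, set curr.next=prev(12) | reversed so far: 15 -> 12 -> 20 -> 16 -> 15
Step 6: curr=29, set curr.next=prev(15) | reversed so far: 29 -> 15 -> 12 -> 20 -> 16 -> 15

29 -> 15 -> 12 -> 20 -> 16 -> 15 -> None


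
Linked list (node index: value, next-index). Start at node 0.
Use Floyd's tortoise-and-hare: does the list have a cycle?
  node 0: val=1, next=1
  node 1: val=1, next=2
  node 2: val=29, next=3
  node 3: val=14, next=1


Floyd's tortoise (slow, +1) and hare (fast, +2):
  init: slow=0, fast=0
  step 1: slow=1, fast=2
  step 2: slow=2, fast=1
  step 3: slow=3, fast=3
  slow == fast at node 3: cycle detected

Cycle: yes


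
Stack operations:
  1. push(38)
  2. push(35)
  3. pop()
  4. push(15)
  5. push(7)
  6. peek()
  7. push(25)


push(38) -> [38]
push(35) -> [38, 35]
pop()->35, [38]
push(15) -> [38, 15]
push(7) -> [38, 15, 7]
peek()->7
push(25) -> [38, 15, 7, 25]

Final stack: [38, 15, 7, 25]


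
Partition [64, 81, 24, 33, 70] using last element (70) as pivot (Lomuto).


Pivot: 70
  64 <= 70: advance i (no swap)
  24 <= 70: swap -> [64, 24, 81, 33, 70]
  33 <= 70: swap -> [64, 24, 33, 81, 70]
Place pivot at 3: [64, 24, 33, 70, 81]

Partitioned: [64, 24, 33, 70, 81]


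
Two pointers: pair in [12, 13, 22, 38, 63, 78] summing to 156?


lo=0(12)+hi=5(78)=90
lo=1(13)+hi=5(78)=91
lo=2(22)+hi=5(78)=100
lo=3(38)+hi=5(78)=116
lo=4(63)+hi=5(78)=141

No pair found


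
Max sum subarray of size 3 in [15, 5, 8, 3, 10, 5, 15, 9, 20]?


[0:3]: 28
[1:4]: 16
[2:5]: 21
[3:6]: 18
[4:7]: 30
[5:8]: 29
[6:9]: 44

Max: 44 at [6:9]


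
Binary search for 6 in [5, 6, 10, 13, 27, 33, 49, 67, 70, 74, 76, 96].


Step 1: lo=0, hi=11, mid=5, val=33
Step 2: lo=0, hi=4, mid=2, val=10
Step 3: lo=0, hi=1, mid=0, val=5
Step 4: lo=1, hi=1, mid=1, val=6

Found at index 1


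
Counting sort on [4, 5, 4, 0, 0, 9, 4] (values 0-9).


Input: [4, 5, 4, 0, 0, 9, 4]
Counts: [2, 0, 0, 0, 3, 1, 0, 0, 0, 1]

Sorted: [0, 0, 4, 4, 4, 5, 9]


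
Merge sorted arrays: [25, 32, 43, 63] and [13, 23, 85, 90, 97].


Take 13 from B
Take 23 from B
Take 25 from A
Take 32 from A
Take 43 from A
Take 63 from A

Merged: [13, 23, 25, 32, 43, 63, 85, 90, 97]


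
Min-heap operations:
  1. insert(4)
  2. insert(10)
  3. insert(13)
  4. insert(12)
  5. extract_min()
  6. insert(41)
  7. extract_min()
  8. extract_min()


insert(4) -> [4]
insert(10) -> [4, 10]
insert(13) -> [4, 10, 13]
insert(12) -> [4, 10, 13, 12]
extract_min()->4, [10, 12, 13]
insert(41) -> [10, 12, 13, 41]
extract_min()->10, [12, 41, 13]
extract_min()->12, [13, 41]

Final heap: [13, 41]


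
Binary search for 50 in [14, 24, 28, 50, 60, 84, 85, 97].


Step 1: lo=0, hi=7, mid=3, val=50

Found at index 3


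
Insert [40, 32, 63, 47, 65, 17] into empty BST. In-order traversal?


Insert 40: root
Insert 32: L from 40
Insert 63: R from 40
Insert 47: R from 40 -> L from 63
Insert 65: R from 40 -> R from 63
Insert 17: L from 40 -> L from 32

In-order: [17, 32, 40, 47, 63, 65]


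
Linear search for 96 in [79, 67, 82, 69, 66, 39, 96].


i=0: 79!=96
i=1: 67!=96
i=2: 82!=96
i=3: 69!=96
i=4: 66!=96
i=5: 39!=96
i=6: 96==96 found!

Found at 6, 7 comps


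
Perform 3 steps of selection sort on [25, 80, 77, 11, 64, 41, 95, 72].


Initial: [25, 80, 77, 11, 64, 41, 95, 72]
Step 1: min=11 at 3
  Swap: [11, 80, 77, 25, 64, 41, 95, 72]
Step 2: min=25 at 3
  Swap: [11, 25, 77, 80, 64, 41, 95, 72]
Step 3: min=41 at 5
  Swap: [11, 25, 41, 80, 64, 77, 95, 72]

After 3 steps: [11, 25, 41, 80, 64, 77, 95, 72]


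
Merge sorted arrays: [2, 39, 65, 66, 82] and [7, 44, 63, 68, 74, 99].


Take 2 from A
Take 7 from B
Take 39 from A
Take 44 from B
Take 63 from B
Take 65 from A
Take 66 from A
Take 68 from B
Take 74 from B
Take 82 from A

Merged: [2, 7, 39, 44, 63, 65, 66, 68, 74, 82, 99]


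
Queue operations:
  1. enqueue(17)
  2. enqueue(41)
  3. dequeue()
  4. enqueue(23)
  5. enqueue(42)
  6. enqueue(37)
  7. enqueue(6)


enqueue(17) -> [17]
enqueue(41) -> [17, 41]
dequeue()->17, [41]
enqueue(23) -> [41, 23]
enqueue(42) -> [41, 23, 42]
enqueue(37) -> [41, 23, 42, 37]
enqueue(6) -> [41, 23, 42, 37, 6]

Final queue: [41, 23, 42, 37, 6]


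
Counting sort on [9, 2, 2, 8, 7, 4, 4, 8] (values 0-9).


Input: [9, 2, 2, 8, 7, 4, 4, 8]
Counts: [0, 0, 2, 0, 2, 0, 0, 1, 2, 1]

Sorted: [2, 2, 4, 4, 7, 8, 8, 9]


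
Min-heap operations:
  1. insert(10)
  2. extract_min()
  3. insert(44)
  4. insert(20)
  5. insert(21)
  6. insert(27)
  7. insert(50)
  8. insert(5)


insert(10) -> [10]
extract_min()->10, []
insert(44) -> [44]
insert(20) -> [20, 44]
insert(21) -> [20, 44, 21]
insert(27) -> [20, 27, 21, 44]
insert(50) -> [20, 27, 21, 44, 50]
insert(5) -> [5, 27, 20, 44, 50, 21]

Final heap: [5, 27, 20, 44, 50, 21]


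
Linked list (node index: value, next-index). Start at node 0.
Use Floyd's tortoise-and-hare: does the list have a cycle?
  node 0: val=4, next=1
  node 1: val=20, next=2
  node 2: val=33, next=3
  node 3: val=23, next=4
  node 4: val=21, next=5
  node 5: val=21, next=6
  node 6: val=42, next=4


Floyd's tortoise (slow, +1) and hare (fast, +2):
  init: slow=0, fast=0
  step 1: slow=1, fast=2
  step 2: slow=2, fast=4
  step 3: slow=3, fast=6
  step 4: slow=4, fast=5
  step 5: slow=5, fast=4
  step 6: slow=6, fast=6
  slow == fast at node 6: cycle detected

Cycle: yes


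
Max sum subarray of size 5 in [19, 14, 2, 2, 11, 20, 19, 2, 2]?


[0:5]: 48
[1:6]: 49
[2:7]: 54
[3:8]: 54
[4:9]: 54

Max: 54 at [2:7]


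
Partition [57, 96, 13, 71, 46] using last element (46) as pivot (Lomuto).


Pivot: 46
  13 <= 46: swap -> [13, 96, 57, 71, 46]
Place pivot at 1: [13, 46, 57, 71, 96]

Partitioned: [13, 46, 57, 71, 96]


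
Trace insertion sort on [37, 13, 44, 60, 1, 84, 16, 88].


Initial: [37, 13, 44, 60, 1, 84, 16, 88]
Insert 13: [13, 37, 44, 60, 1, 84, 16, 88]
Insert 44: [13, 37, 44, 60, 1, 84, 16, 88]
Insert 60: [13, 37, 44, 60, 1, 84, 16, 88]
Insert 1: [1, 13, 37, 44, 60, 84, 16, 88]
Insert 84: [1, 13, 37, 44, 60, 84, 16, 88]
Insert 16: [1, 13, 16, 37, 44, 60, 84, 88]
Insert 88: [1, 13, 16, 37, 44, 60, 84, 88]

Sorted: [1, 13, 16, 37, 44, 60, 84, 88]


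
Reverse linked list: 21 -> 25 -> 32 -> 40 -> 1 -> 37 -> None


Step 1: curr=21, set curr.next=prev(None) | reversed so far: 21
Step 2: curr=25, set curr.next=prev(21) | reversed so far: 25 -> 21
Step 3: curr=32, set curr.next=prev(25) | reversed so far: 32 -> 25 -> 21
Step 4: curr=40, set curr.next=prev(32) | reversed so far: 40 -> 32 -> 25 -> 21
Step 5: curr=1, set curr.next=prev(40) | reversed so far: 1 -> 40 -> 32 -> 25 -> 21
Step 6: curr=37, set curr.next=prev(1) | reversed so far: 37 -> 1 -> 40 -> 32 -> 25 -> 21

37 -> 1 -> 40 -> 32 -> 25 -> 21 -> None


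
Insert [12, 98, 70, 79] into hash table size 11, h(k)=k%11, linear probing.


Insert 12: h=1 -> slot 1
Insert 98: h=10 -> slot 10
Insert 70: h=4 -> slot 4
Insert 79: h=2 -> slot 2

Table: [None, 12, 79, None, 70, None, None, None, None, None, 98]


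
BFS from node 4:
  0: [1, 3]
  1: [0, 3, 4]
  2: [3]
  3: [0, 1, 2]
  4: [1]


Visit 4, enqueue [1]
Visit 1, enqueue [0, 3]
Visit 0, enqueue []
Visit 3, enqueue [2]
Visit 2, enqueue []

BFS order: [4, 1, 0, 3, 2]


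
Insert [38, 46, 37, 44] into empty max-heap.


Insert 38: [38]
Insert 46: [46, 38]
Insert 37: [46, 38, 37]
Insert 44: [46, 44, 37, 38]

Final heap: [46, 44, 37, 38]


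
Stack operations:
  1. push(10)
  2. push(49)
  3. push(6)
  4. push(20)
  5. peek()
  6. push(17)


push(10) -> [10]
push(49) -> [10, 49]
push(6) -> [10, 49, 6]
push(20) -> [10, 49, 6, 20]
peek()->20
push(17) -> [10, 49, 6, 20, 17]

Final stack: [10, 49, 6, 20, 17]


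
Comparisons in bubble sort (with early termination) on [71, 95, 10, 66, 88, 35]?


Algorithm: bubble sort (with early termination)
Input: [71, 95, 10, 66, 88, 35]
Sorted: [10, 35, 66, 71, 88, 95]

15


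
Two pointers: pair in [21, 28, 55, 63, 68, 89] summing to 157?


lo=0(21)+hi=5(89)=110
lo=1(28)+hi=5(89)=117
lo=2(55)+hi=5(89)=144
lo=3(63)+hi=5(89)=152
lo=4(68)+hi=5(89)=157

Yes: 68+89=157


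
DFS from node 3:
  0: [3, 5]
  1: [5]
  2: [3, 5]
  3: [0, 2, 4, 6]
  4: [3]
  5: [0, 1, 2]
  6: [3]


Visit 3, push [6, 4, 2, 0]
Visit 0, push [5]
Visit 5, push [2, 1]
Visit 1, push []
Visit 2, push []
Visit 4, push []
Visit 6, push []

DFS order: [3, 0, 5, 1, 2, 4, 6]


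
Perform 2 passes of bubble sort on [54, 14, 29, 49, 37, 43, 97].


Initial: [54, 14, 29, 49, 37, 43, 97]
Pass 1: [14, 29, 49, 37, 43, 54, 97] (5 swaps)
Pass 2: [14, 29, 37, 43, 49, 54, 97] (2 swaps)

After 2 passes: [14, 29, 37, 43, 49, 54, 97]


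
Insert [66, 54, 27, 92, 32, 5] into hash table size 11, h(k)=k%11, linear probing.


Insert 66: h=0 -> slot 0
Insert 54: h=10 -> slot 10
Insert 27: h=5 -> slot 5
Insert 92: h=4 -> slot 4
Insert 32: h=10, 2 probes -> slot 1
Insert 5: h=5, 1 probes -> slot 6

Table: [66, 32, None, None, 92, 27, 5, None, None, None, 54]


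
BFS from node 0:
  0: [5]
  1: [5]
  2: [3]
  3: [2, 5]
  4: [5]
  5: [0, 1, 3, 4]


Visit 0, enqueue [5]
Visit 5, enqueue [1, 3, 4]
Visit 1, enqueue []
Visit 3, enqueue [2]
Visit 4, enqueue []
Visit 2, enqueue []

BFS order: [0, 5, 1, 3, 4, 2]


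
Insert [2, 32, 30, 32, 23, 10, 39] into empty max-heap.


Insert 2: [2]
Insert 32: [32, 2]
Insert 30: [32, 2, 30]
Insert 32: [32, 32, 30, 2]
Insert 23: [32, 32, 30, 2, 23]
Insert 10: [32, 32, 30, 2, 23, 10]
Insert 39: [39, 32, 32, 2, 23, 10, 30]

Final heap: [39, 32, 32, 2, 23, 10, 30]


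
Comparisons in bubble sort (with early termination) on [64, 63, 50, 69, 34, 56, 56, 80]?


Algorithm: bubble sort (with early termination)
Input: [64, 63, 50, 69, 34, 56, 56, 80]
Sorted: [34, 50, 56, 56, 63, 64, 69, 80]

25


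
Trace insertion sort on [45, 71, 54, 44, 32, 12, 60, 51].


Initial: [45, 71, 54, 44, 32, 12, 60, 51]
Insert 71: [45, 71, 54, 44, 32, 12, 60, 51]
Insert 54: [45, 54, 71, 44, 32, 12, 60, 51]
Insert 44: [44, 45, 54, 71, 32, 12, 60, 51]
Insert 32: [32, 44, 45, 54, 71, 12, 60, 51]
Insert 12: [12, 32, 44, 45, 54, 71, 60, 51]
Insert 60: [12, 32, 44, 45, 54, 60, 71, 51]
Insert 51: [12, 32, 44, 45, 51, 54, 60, 71]

Sorted: [12, 32, 44, 45, 51, 54, 60, 71]


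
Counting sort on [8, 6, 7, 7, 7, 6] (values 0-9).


Input: [8, 6, 7, 7, 7, 6]
Counts: [0, 0, 0, 0, 0, 0, 2, 3, 1, 0]

Sorted: [6, 6, 7, 7, 7, 8]


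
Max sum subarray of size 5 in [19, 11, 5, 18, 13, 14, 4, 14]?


[0:5]: 66
[1:6]: 61
[2:7]: 54
[3:8]: 63

Max: 66 at [0:5]


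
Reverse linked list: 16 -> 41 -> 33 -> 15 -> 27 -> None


Step 1: curr=16, set curr.next=prev(None) | reversed so far: 16
Step 2: curr=41, set curr.next=prev(16) | reversed so far: 41 -> 16
Step 3: curr=33, set curr.next=prev(41) | reversed so far: 33 -> 41 -> 16
Step 4: curr=15, set curr.next=prev(33) | reversed so far: 15 -> 33 -> 41 -> 16
Step 5: curr=27, set curr.next=prev(15) | reversed so far: 27 -> 15 -> 33 -> 41 -> 16

27 -> 15 -> 33 -> 41 -> 16 -> None


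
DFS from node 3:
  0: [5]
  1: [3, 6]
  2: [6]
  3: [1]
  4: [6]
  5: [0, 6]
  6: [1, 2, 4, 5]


Visit 3, push [1]
Visit 1, push [6]
Visit 6, push [5, 4, 2]
Visit 2, push []
Visit 4, push []
Visit 5, push [0]
Visit 0, push []

DFS order: [3, 1, 6, 2, 4, 5, 0]


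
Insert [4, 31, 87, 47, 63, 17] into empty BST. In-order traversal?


Insert 4: root
Insert 31: R from 4
Insert 87: R from 4 -> R from 31
Insert 47: R from 4 -> R from 31 -> L from 87
Insert 63: R from 4 -> R from 31 -> L from 87 -> R from 47
Insert 17: R from 4 -> L from 31

In-order: [4, 17, 31, 47, 63, 87]


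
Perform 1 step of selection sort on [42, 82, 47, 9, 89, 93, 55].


Initial: [42, 82, 47, 9, 89, 93, 55]
Step 1: min=9 at 3
  Swap: [9, 82, 47, 42, 89, 93, 55]

After 1 step: [9, 82, 47, 42, 89, 93, 55]


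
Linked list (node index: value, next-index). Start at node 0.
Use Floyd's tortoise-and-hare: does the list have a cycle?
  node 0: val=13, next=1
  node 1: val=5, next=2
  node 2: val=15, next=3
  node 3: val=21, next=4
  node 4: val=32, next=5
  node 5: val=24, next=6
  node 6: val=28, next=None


Floyd's tortoise (slow, +1) and hare (fast, +2):
  init: slow=0, fast=0
  step 1: slow=1, fast=2
  step 2: slow=2, fast=4
  step 3: slow=3, fast=6
  step 4: fast -> None, no cycle

Cycle: no


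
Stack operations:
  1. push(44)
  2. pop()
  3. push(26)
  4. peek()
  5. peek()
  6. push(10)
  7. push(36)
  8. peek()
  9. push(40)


push(44) -> [44]
pop()->44, []
push(26) -> [26]
peek()->26
peek()->26
push(10) -> [26, 10]
push(36) -> [26, 10, 36]
peek()->36
push(40) -> [26, 10, 36, 40]

Final stack: [26, 10, 36, 40]


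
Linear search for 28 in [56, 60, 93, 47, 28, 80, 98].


i=0: 56!=28
i=1: 60!=28
i=2: 93!=28
i=3: 47!=28
i=4: 28==28 found!

Found at 4, 5 comps


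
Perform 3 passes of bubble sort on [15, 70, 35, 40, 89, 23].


Initial: [15, 70, 35, 40, 89, 23]
Pass 1: [15, 35, 40, 70, 23, 89] (3 swaps)
Pass 2: [15, 35, 40, 23, 70, 89] (1 swaps)
Pass 3: [15, 35, 23, 40, 70, 89] (1 swaps)

After 3 passes: [15, 35, 23, 40, 70, 89]


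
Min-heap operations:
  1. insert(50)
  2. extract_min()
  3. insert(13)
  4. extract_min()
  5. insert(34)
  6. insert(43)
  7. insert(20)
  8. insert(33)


insert(50) -> [50]
extract_min()->50, []
insert(13) -> [13]
extract_min()->13, []
insert(34) -> [34]
insert(43) -> [34, 43]
insert(20) -> [20, 43, 34]
insert(33) -> [20, 33, 34, 43]

Final heap: [20, 33, 34, 43]


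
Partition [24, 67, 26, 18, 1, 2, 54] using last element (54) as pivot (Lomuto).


Pivot: 54
  24 <= 54: advance i (no swap)
  26 <= 54: swap -> [24, 26, 67, 18, 1, 2, 54]
  18 <= 54: swap -> [24, 26, 18, 67, 1, 2, 54]
  1 <= 54: swap -> [24, 26, 18, 1, 67, 2, 54]
  2 <= 54: swap -> [24, 26, 18, 1, 2, 67, 54]
Place pivot at 5: [24, 26, 18, 1, 2, 54, 67]

Partitioned: [24, 26, 18, 1, 2, 54, 67]


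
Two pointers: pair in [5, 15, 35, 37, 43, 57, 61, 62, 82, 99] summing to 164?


lo=0(5)+hi=9(99)=104
lo=1(15)+hi=9(99)=114
lo=2(35)+hi=9(99)=134
lo=3(37)+hi=9(99)=136
lo=4(43)+hi=9(99)=142
lo=5(57)+hi=9(99)=156
lo=6(61)+hi=9(99)=160
lo=7(62)+hi=9(99)=161
lo=8(82)+hi=9(99)=181

No pair found


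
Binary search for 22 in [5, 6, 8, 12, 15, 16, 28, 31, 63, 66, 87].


Step 1: lo=0, hi=10, mid=5, val=16
Step 2: lo=6, hi=10, mid=8, val=63
Step 3: lo=6, hi=7, mid=6, val=28

Not found


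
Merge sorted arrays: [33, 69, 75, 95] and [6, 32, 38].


Take 6 from B
Take 32 from B
Take 33 from A
Take 38 from B

Merged: [6, 32, 33, 38, 69, 75, 95]


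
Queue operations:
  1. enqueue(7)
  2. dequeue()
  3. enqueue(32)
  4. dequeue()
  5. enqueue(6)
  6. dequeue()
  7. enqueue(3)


enqueue(7) -> [7]
dequeue()->7, []
enqueue(32) -> [32]
dequeue()->32, []
enqueue(6) -> [6]
dequeue()->6, []
enqueue(3) -> [3]

Final queue: [3]


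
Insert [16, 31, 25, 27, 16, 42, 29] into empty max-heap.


Insert 16: [16]
Insert 31: [31, 16]
Insert 25: [31, 16, 25]
Insert 27: [31, 27, 25, 16]
Insert 16: [31, 27, 25, 16, 16]
Insert 42: [42, 27, 31, 16, 16, 25]
Insert 29: [42, 27, 31, 16, 16, 25, 29]

Final heap: [42, 27, 31, 16, 16, 25, 29]


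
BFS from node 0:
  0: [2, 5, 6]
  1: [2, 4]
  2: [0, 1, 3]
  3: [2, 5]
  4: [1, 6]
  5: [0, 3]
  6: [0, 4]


Visit 0, enqueue [2, 5, 6]
Visit 2, enqueue [1, 3]
Visit 5, enqueue []
Visit 6, enqueue [4]
Visit 1, enqueue []
Visit 3, enqueue []
Visit 4, enqueue []

BFS order: [0, 2, 5, 6, 1, 3, 4]


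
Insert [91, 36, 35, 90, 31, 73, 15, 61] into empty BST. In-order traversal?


Insert 91: root
Insert 36: L from 91
Insert 35: L from 91 -> L from 36
Insert 90: L from 91 -> R from 36
Insert 31: L from 91 -> L from 36 -> L from 35
Insert 73: L from 91 -> R from 36 -> L from 90
Insert 15: L from 91 -> L from 36 -> L from 35 -> L from 31
Insert 61: L from 91 -> R from 36 -> L from 90 -> L from 73

In-order: [15, 31, 35, 36, 61, 73, 90, 91]


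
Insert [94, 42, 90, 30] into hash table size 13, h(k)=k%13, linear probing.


Insert 94: h=3 -> slot 3
Insert 42: h=3, 1 probes -> slot 4
Insert 90: h=12 -> slot 12
Insert 30: h=4, 1 probes -> slot 5

Table: [None, None, None, 94, 42, 30, None, None, None, None, None, None, 90]


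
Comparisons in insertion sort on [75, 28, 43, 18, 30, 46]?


Algorithm: insertion sort
Input: [75, 28, 43, 18, 30, 46]
Sorted: [18, 28, 30, 43, 46, 75]

11


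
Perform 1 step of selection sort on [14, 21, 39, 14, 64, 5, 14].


Initial: [14, 21, 39, 14, 64, 5, 14]
Step 1: min=5 at 5
  Swap: [5, 21, 39, 14, 64, 14, 14]

After 1 step: [5, 21, 39, 14, 64, 14, 14]


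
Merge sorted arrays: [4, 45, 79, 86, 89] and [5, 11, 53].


Take 4 from A
Take 5 from B
Take 11 from B
Take 45 from A
Take 53 from B

Merged: [4, 5, 11, 45, 53, 79, 86, 89]


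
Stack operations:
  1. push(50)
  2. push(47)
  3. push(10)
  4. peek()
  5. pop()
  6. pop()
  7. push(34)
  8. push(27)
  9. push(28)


push(50) -> [50]
push(47) -> [50, 47]
push(10) -> [50, 47, 10]
peek()->10
pop()->10, [50, 47]
pop()->47, [50]
push(34) -> [50, 34]
push(27) -> [50, 34, 27]
push(28) -> [50, 34, 27, 28]

Final stack: [50, 34, 27, 28]


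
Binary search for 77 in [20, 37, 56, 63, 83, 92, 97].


Step 1: lo=0, hi=6, mid=3, val=63
Step 2: lo=4, hi=6, mid=5, val=92
Step 3: lo=4, hi=4, mid=4, val=83

Not found


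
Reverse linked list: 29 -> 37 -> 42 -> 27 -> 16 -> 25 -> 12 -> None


Step 1: curr=29, set curr.next=prev(None) | reversed so far: 29
Step 2: curr=37, set curr.next=prev(29) | reversed so far: 37 -> 29
Step 3: curr=42, set curr.next=prev(37) | reversed so far: 42 -> 37 -> 29
Step 4: curr=27, set curr.next=prev(42) | reversed so far: 27 -> 42 -> 37 -> 29
Step 5: curr=16, set curr.next=prev(27) | reversed so far: 16 -> 27 -> 42 -> 37 -> 29
Step 6: curr=25, set curr.next=prev(16) | reversed so far: 25 -> 16 -> 27 -> 42 -> 37 -> 29
Step 7: curr=12, set curr.next=prev(25) | reversed so far: 12 -> 25 -> 16 -> 27 -> 42 -> 37 -> 29

12 -> 25 -> 16 -> 27 -> 42 -> 37 -> 29 -> None


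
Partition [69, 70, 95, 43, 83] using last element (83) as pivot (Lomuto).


Pivot: 83
  69 <= 83: advance i (no swap)
  70 <= 83: advance i (no swap)
  43 <= 83: swap -> [69, 70, 43, 95, 83]
Place pivot at 3: [69, 70, 43, 83, 95]

Partitioned: [69, 70, 43, 83, 95]


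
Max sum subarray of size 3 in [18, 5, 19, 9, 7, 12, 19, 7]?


[0:3]: 42
[1:4]: 33
[2:5]: 35
[3:6]: 28
[4:7]: 38
[5:8]: 38

Max: 42 at [0:3]


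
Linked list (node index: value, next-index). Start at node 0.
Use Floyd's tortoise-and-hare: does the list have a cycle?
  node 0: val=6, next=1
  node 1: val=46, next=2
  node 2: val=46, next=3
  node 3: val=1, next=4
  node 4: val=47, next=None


Floyd's tortoise (slow, +1) and hare (fast, +2):
  init: slow=0, fast=0
  step 1: slow=1, fast=2
  step 2: slow=2, fast=4
  step 3: fast -> None, no cycle

Cycle: no


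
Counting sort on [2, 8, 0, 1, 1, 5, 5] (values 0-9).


Input: [2, 8, 0, 1, 1, 5, 5]
Counts: [1, 2, 1, 0, 0, 2, 0, 0, 1, 0]

Sorted: [0, 1, 1, 2, 5, 5, 8]


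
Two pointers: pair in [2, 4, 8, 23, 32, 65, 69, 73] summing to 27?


lo=0(2)+hi=7(73)=75
lo=0(2)+hi=6(69)=71
lo=0(2)+hi=5(65)=67
lo=0(2)+hi=4(32)=34
lo=0(2)+hi=3(23)=25
lo=1(4)+hi=3(23)=27

Yes: 4+23=27


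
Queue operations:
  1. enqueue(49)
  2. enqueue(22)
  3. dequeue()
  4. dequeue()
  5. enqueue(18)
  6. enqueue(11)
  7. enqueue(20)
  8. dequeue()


enqueue(49) -> [49]
enqueue(22) -> [49, 22]
dequeue()->49, [22]
dequeue()->22, []
enqueue(18) -> [18]
enqueue(11) -> [18, 11]
enqueue(20) -> [18, 11, 20]
dequeue()->18, [11, 20]

Final queue: [11, 20]


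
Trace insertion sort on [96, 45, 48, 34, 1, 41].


Initial: [96, 45, 48, 34, 1, 41]
Insert 45: [45, 96, 48, 34, 1, 41]
Insert 48: [45, 48, 96, 34, 1, 41]
Insert 34: [34, 45, 48, 96, 1, 41]
Insert 1: [1, 34, 45, 48, 96, 41]
Insert 41: [1, 34, 41, 45, 48, 96]

Sorted: [1, 34, 41, 45, 48, 96]


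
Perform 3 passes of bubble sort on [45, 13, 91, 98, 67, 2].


Initial: [45, 13, 91, 98, 67, 2]
Pass 1: [13, 45, 91, 67, 2, 98] (3 swaps)
Pass 2: [13, 45, 67, 2, 91, 98] (2 swaps)
Pass 3: [13, 45, 2, 67, 91, 98] (1 swaps)

After 3 passes: [13, 45, 2, 67, 91, 98]


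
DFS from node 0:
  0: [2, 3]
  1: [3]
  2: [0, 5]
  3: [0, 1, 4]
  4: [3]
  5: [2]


Visit 0, push [3, 2]
Visit 2, push [5]
Visit 5, push []
Visit 3, push [4, 1]
Visit 1, push []
Visit 4, push []

DFS order: [0, 2, 5, 3, 1, 4]


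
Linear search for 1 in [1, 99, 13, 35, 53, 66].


i=0: 1==1 found!

Found at 0, 1 comps


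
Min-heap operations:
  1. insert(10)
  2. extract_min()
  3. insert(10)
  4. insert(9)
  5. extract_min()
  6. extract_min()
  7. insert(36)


insert(10) -> [10]
extract_min()->10, []
insert(10) -> [10]
insert(9) -> [9, 10]
extract_min()->9, [10]
extract_min()->10, []
insert(36) -> [36]

Final heap: [36]


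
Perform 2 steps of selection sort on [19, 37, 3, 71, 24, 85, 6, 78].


Initial: [19, 37, 3, 71, 24, 85, 6, 78]
Step 1: min=3 at 2
  Swap: [3, 37, 19, 71, 24, 85, 6, 78]
Step 2: min=6 at 6
  Swap: [3, 6, 19, 71, 24, 85, 37, 78]

After 2 steps: [3, 6, 19, 71, 24, 85, 37, 78]


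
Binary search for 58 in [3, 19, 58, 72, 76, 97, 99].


Step 1: lo=0, hi=6, mid=3, val=72
Step 2: lo=0, hi=2, mid=1, val=19
Step 3: lo=2, hi=2, mid=2, val=58

Found at index 2


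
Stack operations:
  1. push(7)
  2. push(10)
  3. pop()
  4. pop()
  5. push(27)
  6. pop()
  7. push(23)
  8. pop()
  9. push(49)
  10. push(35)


push(7) -> [7]
push(10) -> [7, 10]
pop()->10, [7]
pop()->7, []
push(27) -> [27]
pop()->27, []
push(23) -> [23]
pop()->23, []
push(49) -> [49]
push(35) -> [49, 35]

Final stack: [49, 35]


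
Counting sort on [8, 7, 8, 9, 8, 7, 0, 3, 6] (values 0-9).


Input: [8, 7, 8, 9, 8, 7, 0, 3, 6]
Counts: [1, 0, 0, 1, 0, 0, 1, 2, 3, 1]

Sorted: [0, 3, 6, 7, 7, 8, 8, 8, 9]


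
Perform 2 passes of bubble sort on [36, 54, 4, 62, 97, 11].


Initial: [36, 54, 4, 62, 97, 11]
Pass 1: [36, 4, 54, 62, 11, 97] (2 swaps)
Pass 2: [4, 36, 54, 11, 62, 97] (2 swaps)

After 2 passes: [4, 36, 54, 11, 62, 97]


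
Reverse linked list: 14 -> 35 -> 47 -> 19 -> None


Step 1: curr=14, set curr.next=prev(None) | reversed so far: 14
Step 2: curr=35, set curr.next=prev(14) | reversed so far: 35 -> 14
Step 3: curr=47, set curr.next=prev(35) | reversed so far: 47 -> 35 -> 14
Step 4: curr=19, set curr.next=prev(47) | reversed so far: 19 -> 47 -> 35 -> 14

19 -> 47 -> 35 -> 14 -> None


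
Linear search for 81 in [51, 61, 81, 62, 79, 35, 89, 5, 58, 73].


i=0: 51!=81
i=1: 61!=81
i=2: 81==81 found!

Found at 2, 3 comps


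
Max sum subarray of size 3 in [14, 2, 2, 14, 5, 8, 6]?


[0:3]: 18
[1:4]: 18
[2:5]: 21
[3:6]: 27
[4:7]: 19

Max: 27 at [3:6]


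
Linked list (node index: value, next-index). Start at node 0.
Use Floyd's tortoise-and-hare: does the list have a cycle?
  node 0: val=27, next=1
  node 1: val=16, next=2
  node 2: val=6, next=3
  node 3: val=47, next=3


Floyd's tortoise (slow, +1) and hare (fast, +2):
  init: slow=0, fast=0
  step 1: slow=1, fast=2
  step 2: slow=2, fast=3
  step 3: slow=3, fast=3
  slow == fast at node 3: cycle detected

Cycle: yes


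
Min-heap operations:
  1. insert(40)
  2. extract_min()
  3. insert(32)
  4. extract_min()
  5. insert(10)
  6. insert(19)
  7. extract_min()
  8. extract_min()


insert(40) -> [40]
extract_min()->40, []
insert(32) -> [32]
extract_min()->32, []
insert(10) -> [10]
insert(19) -> [10, 19]
extract_min()->10, [19]
extract_min()->19, []

Final heap: []


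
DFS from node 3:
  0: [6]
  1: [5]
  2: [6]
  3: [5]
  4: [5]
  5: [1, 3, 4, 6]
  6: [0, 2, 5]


Visit 3, push [5]
Visit 5, push [6, 4, 1]
Visit 1, push []
Visit 4, push []
Visit 6, push [2, 0]
Visit 0, push []
Visit 2, push []

DFS order: [3, 5, 1, 4, 6, 0, 2]


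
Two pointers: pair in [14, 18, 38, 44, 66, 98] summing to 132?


lo=0(14)+hi=5(98)=112
lo=1(18)+hi=5(98)=116
lo=2(38)+hi=5(98)=136
lo=2(38)+hi=4(66)=104
lo=3(44)+hi=4(66)=110

No pair found


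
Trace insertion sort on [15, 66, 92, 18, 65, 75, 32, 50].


Initial: [15, 66, 92, 18, 65, 75, 32, 50]
Insert 66: [15, 66, 92, 18, 65, 75, 32, 50]
Insert 92: [15, 66, 92, 18, 65, 75, 32, 50]
Insert 18: [15, 18, 66, 92, 65, 75, 32, 50]
Insert 65: [15, 18, 65, 66, 92, 75, 32, 50]
Insert 75: [15, 18, 65, 66, 75, 92, 32, 50]
Insert 32: [15, 18, 32, 65, 66, 75, 92, 50]
Insert 50: [15, 18, 32, 50, 65, 66, 75, 92]

Sorted: [15, 18, 32, 50, 65, 66, 75, 92]


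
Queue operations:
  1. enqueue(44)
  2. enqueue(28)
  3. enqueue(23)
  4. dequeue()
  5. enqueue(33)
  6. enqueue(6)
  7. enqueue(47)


enqueue(44) -> [44]
enqueue(28) -> [44, 28]
enqueue(23) -> [44, 28, 23]
dequeue()->44, [28, 23]
enqueue(33) -> [28, 23, 33]
enqueue(6) -> [28, 23, 33, 6]
enqueue(47) -> [28, 23, 33, 6, 47]

Final queue: [28, 23, 33, 6, 47]


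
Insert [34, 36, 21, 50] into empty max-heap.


Insert 34: [34]
Insert 36: [36, 34]
Insert 21: [36, 34, 21]
Insert 50: [50, 36, 21, 34]

Final heap: [50, 36, 21, 34]


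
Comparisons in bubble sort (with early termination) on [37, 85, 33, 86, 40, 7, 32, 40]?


Algorithm: bubble sort (with early termination)
Input: [37, 85, 33, 86, 40, 7, 32, 40]
Sorted: [7, 32, 33, 37, 40, 40, 85, 86]

27


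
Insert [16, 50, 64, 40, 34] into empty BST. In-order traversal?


Insert 16: root
Insert 50: R from 16
Insert 64: R from 16 -> R from 50
Insert 40: R from 16 -> L from 50
Insert 34: R from 16 -> L from 50 -> L from 40

In-order: [16, 34, 40, 50, 64]


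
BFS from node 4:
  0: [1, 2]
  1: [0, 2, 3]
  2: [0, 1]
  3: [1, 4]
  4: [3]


Visit 4, enqueue [3]
Visit 3, enqueue [1]
Visit 1, enqueue [0, 2]
Visit 0, enqueue []
Visit 2, enqueue []

BFS order: [4, 3, 1, 0, 2]


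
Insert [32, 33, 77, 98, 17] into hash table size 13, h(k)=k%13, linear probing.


Insert 32: h=6 -> slot 6
Insert 33: h=7 -> slot 7
Insert 77: h=12 -> slot 12
Insert 98: h=7, 1 probes -> slot 8
Insert 17: h=4 -> slot 4

Table: [None, None, None, None, 17, None, 32, 33, 98, None, None, None, 77]


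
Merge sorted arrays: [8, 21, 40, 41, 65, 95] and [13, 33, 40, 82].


Take 8 from A
Take 13 from B
Take 21 from A
Take 33 from B
Take 40 from A
Take 40 from B
Take 41 from A
Take 65 from A
Take 82 from B

Merged: [8, 13, 21, 33, 40, 40, 41, 65, 82, 95]


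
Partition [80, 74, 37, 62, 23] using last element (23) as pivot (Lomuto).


Pivot: 23
Place pivot at 0: [23, 74, 37, 62, 80]

Partitioned: [23, 74, 37, 62, 80]


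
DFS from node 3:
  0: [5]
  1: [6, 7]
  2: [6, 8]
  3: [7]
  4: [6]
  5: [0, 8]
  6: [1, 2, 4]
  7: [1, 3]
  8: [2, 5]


Visit 3, push [7]
Visit 7, push [1]
Visit 1, push [6]
Visit 6, push [4, 2]
Visit 2, push [8]
Visit 8, push [5]
Visit 5, push [0]
Visit 0, push []
Visit 4, push []

DFS order: [3, 7, 1, 6, 2, 8, 5, 0, 4]


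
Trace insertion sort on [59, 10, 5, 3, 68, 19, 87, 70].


Initial: [59, 10, 5, 3, 68, 19, 87, 70]
Insert 10: [10, 59, 5, 3, 68, 19, 87, 70]
Insert 5: [5, 10, 59, 3, 68, 19, 87, 70]
Insert 3: [3, 5, 10, 59, 68, 19, 87, 70]
Insert 68: [3, 5, 10, 59, 68, 19, 87, 70]
Insert 19: [3, 5, 10, 19, 59, 68, 87, 70]
Insert 87: [3, 5, 10, 19, 59, 68, 87, 70]
Insert 70: [3, 5, 10, 19, 59, 68, 70, 87]

Sorted: [3, 5, 10, 19, 59, 68, 70, 87]


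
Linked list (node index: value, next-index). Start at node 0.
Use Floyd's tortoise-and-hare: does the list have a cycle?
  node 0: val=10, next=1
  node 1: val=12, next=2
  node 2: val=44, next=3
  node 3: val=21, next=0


Floyd's tortoise (slow, +1) and hare (fast, +2):
  init: slow=0, fast=0
  step 1: slow=1, fast=2
  step 2: slow=2, fast=0
  step 3: slow=3, fast=2
  step 4: slow=0, fast=0
  slow == fast at node 0: cycle detected

Cycle: yes


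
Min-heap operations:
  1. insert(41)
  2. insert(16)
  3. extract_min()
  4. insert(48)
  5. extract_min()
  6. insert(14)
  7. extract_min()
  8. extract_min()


insert(41) -> [41]
insert(16) -> [16, 41]
extract_min()->16, [41]
insert(48) -> [41, 48]
extract_min()->41, [48]
insert(14) -> [14, 48]
extract_min()->14, [48]
extract_min()->48, []

Final heap: []
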